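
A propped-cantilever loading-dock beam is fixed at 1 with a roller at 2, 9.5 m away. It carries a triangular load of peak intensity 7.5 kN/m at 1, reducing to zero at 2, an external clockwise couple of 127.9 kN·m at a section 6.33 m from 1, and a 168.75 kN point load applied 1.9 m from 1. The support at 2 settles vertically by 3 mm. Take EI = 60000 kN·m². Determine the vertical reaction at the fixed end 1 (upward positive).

R_1 = 170.5 kN

Choose R_2 as the redundant. The primary structure is the cantilever fixed at 1.
Free-end deflection of the primary structure under the applied loading (downward +):
  triangular load, peak 7.5 at the fixed end: w₀L⁴/(30EI) = 2036/EI
  clockwise couple 127.9 at a = 6.33: M₀a(2L − a)/(2EI) = 5129/EI
  point load 168.75 at a = 1.9: Pa²(3L − a)/(6EI) = 2701/EI
  δ_0 = 9866/EI
Tip deflection under a unit load at 2: L³/(3EI) = 285.8/EI.
With EI = 60000 kN·m²: δ_0 = 0.16443 m and δ_{22} = 0.004763 m/kN.
Compatibility — the beam at 2 must follow the support down by 0.003 m: δ_0 − R_2·δ_{22} = 0.003, so R_2 = (0.16443 − 0.003)/0.004763 = 33.89 kN.
Vertical equilibrium: R_1 = ΣP − R_2 = 204.4 − 33.89 = 170.5 kN.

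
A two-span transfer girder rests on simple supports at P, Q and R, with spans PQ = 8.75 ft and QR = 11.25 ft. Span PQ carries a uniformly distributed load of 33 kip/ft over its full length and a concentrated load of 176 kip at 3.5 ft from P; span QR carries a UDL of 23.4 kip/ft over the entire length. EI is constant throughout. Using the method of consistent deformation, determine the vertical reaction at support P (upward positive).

Insert a hinge at Q; M_Q is the redundant, and each span becomes simply supported.
End slopes at the hinge Q, treating each span as simply supported:
  span PQ: UDL 33: wL³/(24EI) = 921.1/EI
  span PQ: point load 176 at a = 3.5: Pab(L + a)/(6LEI) = 754.6/EI
  span QR: UDL 23.4: wL³/(24EI) = 1388/EI
  relative rotation θ_0 = (1676 + 1388)/EI = 3064/EI
A unit hogging moment at Q produces rotation L₁/(3EI) + L₂/(3EI) = 6.667/EI.
Slope continuity at Q: θ_0 = M_Q·6.667/EI, so M_Q = 3064/6.667 = 459.6 kip·ft (hogging).
Span PQ, ΣM about P with M_Q applied at Q: R_Q^{PQ}·8.75 = 1879 + 459.6, so R_Q^{PQ} = 267.3 kip and R_P = 464.8 − 267.3 = 197.4 kip.

R_P = 197.4 kip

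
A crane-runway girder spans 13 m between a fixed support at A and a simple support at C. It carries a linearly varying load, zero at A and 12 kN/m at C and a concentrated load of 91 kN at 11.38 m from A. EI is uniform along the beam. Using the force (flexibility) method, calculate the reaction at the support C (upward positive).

Take the reaction at C as the redundant and release it; the primary structure is a cantilever fixed at A.
Primary-structure tip deflection at C by superposition:
  triangular load, peak 12 at the free end: 11w₀L⁴/(120EI) = 31417/EI
  point load 91 at a = 11.38: Pa²(3L − a)/(6EI) = 54250/EI
  δ_0 = 85667/EI
Flexibility coefficient — unit upward force at C: δ_{CC} = L³/(3EI) = 732.3/EI.
Compatibility at C: δ_0 − R_C·δ_{CC} = 0, so R_C = 85667/732.3 = 117 kN.

R_C = 117 kN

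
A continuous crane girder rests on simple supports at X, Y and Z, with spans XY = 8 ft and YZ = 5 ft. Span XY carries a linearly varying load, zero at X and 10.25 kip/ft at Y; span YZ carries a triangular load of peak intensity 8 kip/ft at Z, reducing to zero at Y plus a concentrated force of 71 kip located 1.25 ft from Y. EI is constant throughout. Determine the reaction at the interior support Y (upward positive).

R_Y = 104.7 kip

Take M_Y as the redundant. Released structure: two simple spans XY and YZ with a hinge at Y.
Discontinuity in slope at Y on the released structure — sum the simple-span end rotations:
  span XY: triangular load, peak 10.25: w₀L³/(45EI) = 116.6/EI
  span YZ: triangular load, peak 8: 7w₀L³/(360EI) = 19.44/EI
  span YZ: point load 71 at a = 1.25: Pab(L + b)/(6LEI) = 97.07/EI
  relative rotation θ_0 = (116.6 + 116.5)/EI = 233.1/EI
A unit hogging moment at Y produces rotation L₁/(3EI) + L₂/(3EI) = 4.333/EI.
Compatibility: M_Y·(L₁+L₂)/(3EI) = θ_0, giving M_Y = 53.8 kip·ft (hogging).
Span XY, ΣM about X with M_Y applied at Y: R_Y^{XY}·8 = 218.7 + 53.8, so R_Y^{XY} = 34.06 kip and R_X = 41 − 34.06 = 6.942 kip.
Span YZ, ΣM about Z: R_Y^{YZ}·5 = 299.6 + 53.8, so R_Y^{YZ} = 70.68 kip and R_Z = 91 − 70.68 = 20.32 kip.
R_Y = 34.06 + 70.68 = 104.7 kip.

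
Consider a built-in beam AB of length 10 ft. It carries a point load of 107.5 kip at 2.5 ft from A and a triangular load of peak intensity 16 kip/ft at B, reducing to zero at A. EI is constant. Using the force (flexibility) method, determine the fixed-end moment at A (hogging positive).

Release both end moments; the primary structure is a simply-supported span AB with redundants M_A and M_B.
End rotations of the released simple span under the applied load (×1/EI):
  at A: point load 107.5 at a = 2.5: Pab(L + b)/(6LEI) = 587.9/EI
  at B: point load 107.5 at a = 2.5: Pab(L + a)/(6LEI) = 419.9/EI
  at A: triangular load, peak 16: 7w₀L³/(360EI) = 311.1/EI
  at B: triangular load, peak 16: w₀L³/(45EI) = 355.6/EI
  θ_A0 = 899/EI,  θ_B0 = 775.5/EI
Flexibility coefficients: a unit moment at one end gives L/(3EI) there and L/(6EI) at the far end, so f₁₁ = f₂₂ = 3.333/EI and f₁₂ = f₂₁ = 1.667/EI.
Compatibility — zero rotation at each built-in end:
  3.333 M_A + 1.667 M_B = 899
  1.667 M_A + 3.333 M_B = 775.5
Solving the pair gives M_A = 204.5 kip·ft and M_B = 130.4 kip·ft (hogging).

M_A = 204.5 kip·ft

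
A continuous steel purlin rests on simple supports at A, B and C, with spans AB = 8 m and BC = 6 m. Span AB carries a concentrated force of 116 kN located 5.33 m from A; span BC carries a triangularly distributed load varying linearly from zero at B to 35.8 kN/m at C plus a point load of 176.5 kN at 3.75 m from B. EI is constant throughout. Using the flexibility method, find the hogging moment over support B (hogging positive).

Insert a hinge at B; M_B is the redundant, and each span becomes simply supported.
Rotations at B on the released spans (each span's end-slope, ×1/EI):
  span AB: point load 116 at a = 5.33: Pab(L + a)/(6LEI) = 458.4/EI
  span BC: triangular load, peak 35.8: 7w₀L³/(360EI) = 150.4/EI
  span BC: point load 176.5 at a = 3.75: Pab(L + b)/(6LEI) = 341.3/EI
  relative rotation θ_0 = (458.4 + 491.6)/EI = 950.1/EI
A unit hogging moment at B produces rotation L₁/(3EI) + L₂/(3EI) = 4.667/EI.
Slope continuity at B: θ_0 = M_B·4.667/EI, so M_B = 950.1/4.667 = 203.6 kN·m (hogging).

M_B = 203.6 kN·m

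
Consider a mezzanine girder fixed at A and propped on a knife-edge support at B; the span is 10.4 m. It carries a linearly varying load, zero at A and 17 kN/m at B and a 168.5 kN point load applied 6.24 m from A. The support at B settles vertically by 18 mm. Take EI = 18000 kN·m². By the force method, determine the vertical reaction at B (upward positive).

R_B = 120.5 kN

Remove the prop at B; the released (primary) structure is a cantilever built in at A.
Primary-structure tip deflection at B by superposition:
  triangular load, peak 17 at the free end: 11w₀L⁴/(120EI) = 18230/EI
  point load 168.5 at a = 6.24: Pa²(3L − a)/(6EI) = 27294/EI
  δ_0 = 45524/EI
Flexibility coefficient — unit upward force at B: δ_{BB} = L³/(3EI) = 375/EI.
With EI = 18000 kN·m²: δ_0 = 2.5291 m and δ_{BB} = 0.020831 m/kN.
Compatibility — the beam at B must follow the support down by 0.018 m: δ_0 − R_B·δ_{BB} = 0.018, so R_B = (2.5291 − 0.018)/0.020831 = 120.5 kN.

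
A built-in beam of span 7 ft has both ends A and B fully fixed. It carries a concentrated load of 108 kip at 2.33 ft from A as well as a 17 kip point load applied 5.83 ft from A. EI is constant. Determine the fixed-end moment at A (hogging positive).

Take the two fixed-end moments M_A, M_B as redundants; the released structure is the simple span AB.
Simple-span end rotations at A and B under the given loads:
  at A: point load 108 at a = 2.33: Pab(L + b)/(6LEI) = 326.5/EI
  at B: point load 108 at a = 2.33: Pab(L + a)/(6LEI) = 261.1/EI
  at A: point load 17 at a = 5.83: Pab(L + b)/(6LEI) = 22.56/EI
  at B: point load 17 at a = 5.83: Pab(L + a)/(6LEI) = 35.42/EI
  θ_A0 = 349.1/EI,  θ_B0 = 296.5/EI
Flexibility coefficients: a unit moment at one end gives L/(3EI) there and L/(6EI) at the far end, so f₁₁ = f₂₂ = 2.333/EI and f₁₂ = f₂₁ = 1.167/EI.
Compatibility — zero rotation at each built-in end:
  2.333 M_A + 1.167 M_B = 349.1
  1.167 M_A + 2.333 M_B = 296.5
Solving the pair gives M_A = 114.8 kip·ft and M_B = 69.68 kip·ft (hogging).

M_A = 114.8 kip·ft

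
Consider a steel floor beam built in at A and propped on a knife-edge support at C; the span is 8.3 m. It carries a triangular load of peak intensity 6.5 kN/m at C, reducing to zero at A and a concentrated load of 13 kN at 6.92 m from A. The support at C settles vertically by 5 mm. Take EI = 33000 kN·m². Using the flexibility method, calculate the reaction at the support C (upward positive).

R_C = 23.76 kN

Choose R_C as the redundant. The primary structure is the cantilever fixed at A.
Primary-structure tip deflection at C by superposition:
  triangular load, peak 6.5 at the free end: 11w₀L⁴/(120EI) = 2828/EI
  point load 13 at a = 6.92: Pa²(3L − a)/(6EI) = 1865/EI
  δ_0 = 4693/EI
Tip deflection under a unit load at C: L³/(3EI) = 190.6/EI.
With EI = 33000 kN·m²: δ_0 = 0.14222 m and δ_{CC} = 0.005776 m/kN.
Compatibility — the beam at C must follow the support down by 0.005 m: δ_0 − R_C·δ_{CC} = 0.005, so R_C = (0.14222 − 0.005)/0.005776 = 23.76 kN.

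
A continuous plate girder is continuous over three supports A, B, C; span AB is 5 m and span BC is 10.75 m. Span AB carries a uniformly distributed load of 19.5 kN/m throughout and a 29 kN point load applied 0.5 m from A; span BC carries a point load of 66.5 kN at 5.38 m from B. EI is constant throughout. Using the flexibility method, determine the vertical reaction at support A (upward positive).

Release continuity at B by inserting a hinge; the redundant is the internal moment M_B. The primary structure is two simply-supported spans AB and BC.
Rotations at B on the released spans (each span's end-slope, ×1/EI):
  span AB: UDL 19.5: wL³/(24EI) = 101.6/EI
  span AB: point load 29 at a = 0.5: Pab(L + a)/(6LEI) = 11.96/EI
  span BC: point load 66.5 at a = 5.38: Pab(L + b)/(6LEI) = 480.2/EI
  relative rotation θ_0 = (113.5 + 480.2)/EI = 593.7/EI
A unit hogging moment at B produces rotation L₁/(3EI) + L₂/(3EI) = 5.25/EI.
Compatibility: M_B·(L₁+L₂)/(3EI) = θ_0, giving M_B = 113.1 kN·m (hogging).
Span AB, ΣM about A with M_B applied at B: R_B^{AB}·5 = 258.2 + 113.1, so R_B^{AB} = 74.27 kN and R_A = 126.5 − 74.27 = 52.23 kN.

R_A = 52.23 kN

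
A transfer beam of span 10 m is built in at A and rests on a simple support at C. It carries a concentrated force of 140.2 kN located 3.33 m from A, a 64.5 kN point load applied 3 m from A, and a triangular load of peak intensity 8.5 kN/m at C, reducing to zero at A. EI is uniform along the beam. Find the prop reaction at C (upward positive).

Take the reaction at C as the redundant and release it; the primary structure is a cantilever fixed at A.
Free-end deflection of the primary structure under the applied loading (downward +):
  point load 140.2 at a = 3.33: Pa²(3L − a)/(6EI) = 6910/EI
  point load 64.5 at a = 3: Pa²(3L − a)/(6EI) = 2612/EI
  triangular load, peak 8.5 at the free end: 11w₀L⁴/(120EI) = 7792/EI
  δ_0 = 17314/EI
Tip deflection under a unit load at C: L³/(3EI) = 333.3/EI.
The prop prevents deflection at C: R_C = δ_0/δ_{CC} = 17314/333.3 = 51.94 kN.

R_C = 51.94 kN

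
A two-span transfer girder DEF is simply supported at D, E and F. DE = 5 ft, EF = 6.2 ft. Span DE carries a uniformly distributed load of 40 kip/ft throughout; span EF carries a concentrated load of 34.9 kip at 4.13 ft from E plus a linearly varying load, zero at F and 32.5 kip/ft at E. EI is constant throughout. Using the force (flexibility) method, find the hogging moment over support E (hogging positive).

M_E = 119.7 kip·ft

Insert a hinge at E; M_E is the redundant, and each span becomes simply supported.
Rotations at E on the released spans (each span's end-slope, ×1/EI):
  span DE: UDL 40: wL³/(24EI) = 208.3/EI
  span EF: point load 34.9 at a = 4.13: Pab(L + b)/(6LEI) = 66.33/EI
  span EF: triangular load, peak 32.5: w₀L³/(45EI) = 172.1/EI
  relative rotation θ_0 = (208.3 + 238.5)/EI = 446.8/EI
A unit hogging moment at E produces rotation L₁/(3EI) + L₂/(3EI) = 3.733/EI.
Slope continuity at E: θ_0 = M_E·3.733/EI, so M_E = 446.8/3.733 = 119.7 kip·ft (hogging).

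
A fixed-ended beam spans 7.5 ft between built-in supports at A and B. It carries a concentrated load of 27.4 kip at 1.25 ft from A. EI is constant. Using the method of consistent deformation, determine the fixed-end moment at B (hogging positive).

Release both end moments; the primary structure is a simply-supported span AB with redundants M_A and M_B.
Simple-span end rotations at A and B under the given loads:
  at A: point load 27.4 at a = 1.25: Pab(L + b)/(6LEI) = 65.41/EI
  at B: point load 27.4 at a = 1.25: Pab(L + a)/(6LEI) = 41.62/EI
  θ_A0 = 65.41/EI,  θ_B0 = 41.62/EI
Flexibility coefficients: a unit moment at one end gives L/(3EI) there and L/(6EI) at the far end, so f₁₁ = f₂₂ = 2.5/EI and f₁₂ = f₂₁ = 1.25/EI.
Compatibility — zero rotation at each built-in end:
  2.5 M_A + 1.25 M_B = 65.41
  1.25 M_A + 2.5 M_B = 41.62
Solving the pair gives M_A = 23.78 kip·ft and M_B = 4.757 kip·ft (hogging).

M_B = 4.757 kip·ft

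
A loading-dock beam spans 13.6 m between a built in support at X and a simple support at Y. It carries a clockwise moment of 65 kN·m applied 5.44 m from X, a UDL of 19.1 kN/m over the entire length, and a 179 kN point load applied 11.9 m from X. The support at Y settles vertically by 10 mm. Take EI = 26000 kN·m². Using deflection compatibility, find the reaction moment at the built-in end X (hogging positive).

Remove the prop at Y; the released (primary) structure is a cantilever built in at X.
Free-end deflection of the primary structure under the applied loading (downward +):
  clockwise couple 65 at a = 5.44: M₀a(2L − a)/(2EI) = 3847/EI
  UDL 19.1: wL⁴/(8EI) = 81677/EI
  point load 179 at a = 11.9: Pa²(3L − a)/(6EI) = 122094/EI
  δ_0 = 207618/EI
Flexibility coefficient — unit upward force at Y: δ_{YY} = L³/(3EI) = 838.5/EI.
With EI = 26000 kN·m²: δ_0 = 7.9853 m and δ_{YY} = 0.032249 m/kN.
Compatibility — the beam at Y must follow the support down by 0.01 m: δ_0 − R_Y·δ_{YY} = 0.01, so R_Y = (7.9853 − 0.01)/0.032249 = 247.3 kN.
Moment equilibrium about X: M_X = Σ(load moments about X) − R_Y·L = 3961 − 247.3×13.6 = 598.2 kN·m.

M_X = 598.2 kN·m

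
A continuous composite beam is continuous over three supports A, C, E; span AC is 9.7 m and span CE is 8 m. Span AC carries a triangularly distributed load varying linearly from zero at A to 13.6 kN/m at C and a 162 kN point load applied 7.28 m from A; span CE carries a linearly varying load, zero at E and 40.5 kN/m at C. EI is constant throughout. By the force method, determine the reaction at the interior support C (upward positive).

Insert a hinge at C; M_C is the redundant, and each span becomes simply supported.
Discontinuity in slope at C on the released structure — sum the simple-span end rotations:
  span AC: triangular load, peak 13.6: w₀L³/(45EI) = 275.8/EI
  span AC: point load 162 at a = 7.28: Pab(L + a)/(6LEI) = 832.7/EI
  span CE: triangular load, peak 40.5: w₀L³/(45EI) = 460.8/EI
  relative rotation θ_0 = (1109 + 460.8)/EI = 1569/EI
A unit hogging moment at C produces rotation L₁/(3EI) + L₂/(3EI) = 5.9/EI.
Slope continuity at C: θ_0 = M_C·5.9/EI, so M_C = 1569/5.9 = 266 kN·m (hogging).
Span AC, ΣM about A with M_C applied at C: R_C^{AC}·9.7 = 1606 + 266, so R_C^{AC} = 193 kN and R_A = 228 − 193 = 34.98 kN.
Span CE, ΣM about E: R_C^{CE}·8 = 864 + 266, so R_C^{CE} = 141.2 kN and R_E = 162 − 141.2 = 20.75 kN.
R_C = 193 + 141.2 = 334.2 kN.

R_C = 334.2 kN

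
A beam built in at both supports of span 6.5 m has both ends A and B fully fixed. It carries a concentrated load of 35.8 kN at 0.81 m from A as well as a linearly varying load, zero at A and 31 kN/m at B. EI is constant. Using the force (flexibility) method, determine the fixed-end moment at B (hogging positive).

M_B = 68.65 kN·m

Take the two fixed-end moments M_A, M_B as redundants; the released structure is the simple span AB.
On the primary (simply-supported) span, the end slopes from the loading are:
  at A: point load 35.8 at a = 0.81: Pab(L + b)/(6LEI) = 51.57/EI
  at B: point load 35.8 at a = 0.81: Pab(L + a)/(6LEI) = 30.93/EI
  at A: triangular load, peak 31: 7w₀L³/(360EI) = 165.5/EI
  at B: triangular load, peak 31: w₀L³/(45EI) = 189.2/EI
  θ_A0 = 217.1/EI,  θ_B0 = 220.1/EI
Flexibility coefficients: a unit moment at one end gives L/(3EI) there and L/(6EI) at the far end, so f₁₁ = f₂₂ = 2.167/EI and f₁₂ = f₂₁ = 1.083/EI.
Compatibility — zero rotation at each built-in end:
  2.167 M_A + 1.083 M_B = 217.1
  1.083 M_A + 2.167 M_B = 220.1
Solving the pair gives M_A = 65.88 kN·m and M_B = 68.65 kN·m (hogging).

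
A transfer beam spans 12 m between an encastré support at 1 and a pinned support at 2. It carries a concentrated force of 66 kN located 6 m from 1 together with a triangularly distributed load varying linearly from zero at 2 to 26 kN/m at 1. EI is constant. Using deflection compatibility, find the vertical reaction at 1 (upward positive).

R_1 = 170.2 kN

Remove the prop at 2; the released (primary) structure is a cantilever built in at 1.
Primary-structure tip deflection at 2 by superposition:
  point load 66 at a = 6: Pa²(3L − a)/(6EI) = 11880/EI
  triangular load, peak 26 at the fixed end: w₀L⁴/(30EI) = 17971/EI
  δ_0 = 29851/EI
Flexibility coefficient — unit upward force at 2: δ_{22} = L³/(3EI) = 576/EI.
The prop prevents deflection at 2: R_2 = δ_0/δ_{22} = 29851/576 = 51.83 kN.
Vertical equilibrium: R_1 = ΣP − R_2 = 222 − 51.83 = 170.2 kN.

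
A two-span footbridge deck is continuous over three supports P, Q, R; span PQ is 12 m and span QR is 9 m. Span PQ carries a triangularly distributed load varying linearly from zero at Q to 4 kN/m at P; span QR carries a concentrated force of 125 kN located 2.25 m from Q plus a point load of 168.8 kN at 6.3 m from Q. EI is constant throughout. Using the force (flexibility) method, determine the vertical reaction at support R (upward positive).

R_R = 128.6 kN

Take M_Q as the redundant. Released structure: two simple spans PQ and QR with a hinge at Q.
Rotations at Q on the released spans (each span's end-slope, ×1/EI):
  span PQ: triangular load, peak 4: 7w₀L³/(360EI) = 134.4/EI
  span QR: point load 125 at a = 2.25: Pab(L + b)/(6LEI) = 553.7/EI
  span QR: point load 168.8 at a = 6.3: Pab(L + b)/(6LEI) = 622.1/EI
  relative rotation θ_0 = (134.4 + 1176)/EI = 1310/EI
A unit hogging moment at Q produces rotation L₁/(3EI) + L₂/(3EI) = 7/EI.
Compatibility: M_Q·(L₁+L₂)/(3EI) = θ_0, giving M_Q = 187.2 kN·m (hogging).
Span QR, ΣM about R: R_Q^{QR}·9 = 1300 + 187.2, so R_Q^{QR} = 165.2 kN and R_R = 293.8 − 165.2 = 128.6 kN.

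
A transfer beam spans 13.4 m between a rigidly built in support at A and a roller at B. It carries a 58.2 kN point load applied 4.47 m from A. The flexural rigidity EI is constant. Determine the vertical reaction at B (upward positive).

Take the reaction at B as the redundant and release it; the primary structure is a cantilever fixed at A.
Deflection at B on the released cantilever, summing each load's contribution:
  point load 58.2 at a = 4.47: Pa²(3L − a)/(6EI) = 6925/EI
Tip deflection under a unit load at B: L³/(3EI) = 802/EI.
The prop prevents deflection at B: R_B = δ_0/δ_{BB} = 6925/802 = 8.634 kN.

R_B = 8.634 kN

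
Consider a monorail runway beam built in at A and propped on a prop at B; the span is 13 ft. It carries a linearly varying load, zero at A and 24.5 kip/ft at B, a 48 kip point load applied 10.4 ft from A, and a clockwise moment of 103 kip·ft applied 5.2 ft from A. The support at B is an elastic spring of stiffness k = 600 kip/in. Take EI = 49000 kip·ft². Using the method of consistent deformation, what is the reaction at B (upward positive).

R_B = 127.8 kip

Remove the prop at B; the released (primary) structure is a cantilever built in at A.
Primary-structure tip deflection at B by superposition:
  triangular load, peak 24.5 at the free end: 11w₀L⁴/(120EI) = 64143/EI
  point load 48 at a = 10.4: Pa²(3L − a)/(6EI) = 24747/EI
  clockwise couple 103 at a = 5.2: M₀a(2L − a)/(2EI) = 5570/EI
  δ_0 = 94460/EI
Flexibility coefficient — unit upward force at B: δ_{BB} = L³/(3EI) = 732.3/EI.
With EI = 49000 kip·ft²: δ_0 = 1.9278 ft and δ_{BB} = 0.014946 ft/kip.
Compatibility — the spring shortens by R_B/k under the reaction it provides: δ_0 − R_B·δ_{BB} = R_B/k. With 1/k = 1/(600×12) ft/kip = 0.000139 ft/kip, R_B = δ_0 / (δ_{BB} + 1/k) = 1.9278 / (0.014946 + 0.000139) = 127.8 kip.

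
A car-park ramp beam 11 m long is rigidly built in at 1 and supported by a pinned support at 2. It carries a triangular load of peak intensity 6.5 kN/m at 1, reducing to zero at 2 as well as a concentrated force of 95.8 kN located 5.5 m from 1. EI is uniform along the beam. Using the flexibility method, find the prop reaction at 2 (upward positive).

Remove the prop at 2; the released (primary) structure is a cantilever built in at 1.
Free-end deflection of the primary structure under the applied loading (downward +):
  triangular load, peak 6.5 at the fixed end: w₀L⁴/(30EI) = 3172/EI
  point load 95.8 at a = 5.5: Pa²(3L − a)/(6EI) = 13282/EI
  δ_0 = 16454/EI
Tip deflection under a unit load at 2: L³/(3EI) = 443.7/EI.
Compatibility at 2: δ_0 − R_2·δ_{22} = 0, so R_2 = 16454/443.7 = 37.09 kN.

R_2 = 37.09 kN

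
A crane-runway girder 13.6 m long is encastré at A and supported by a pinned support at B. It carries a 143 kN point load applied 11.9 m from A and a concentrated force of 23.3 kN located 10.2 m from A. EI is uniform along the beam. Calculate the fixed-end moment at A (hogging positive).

Release the roller at B. Primary structure: cantilever fixed at A.
Free-end deflection of the primary structure under the applied loading (downward +):
  point load 143 at a = 11.9: Pa²(3L − a)/(6EI) = 97539/EI
  point load 23.3 at a = 10.2: Pa²(3L − a)/(6EI) = 12363/EI
  δ_0 = 109902/EI
Flexibility coefficient — unit upward force at B: δ_{BB} = L³/(3EI) = 838.5/EI.
The prop prevents deflection at B: R_B = δ_0/δ_{BB} = 109902/838.5 = 131.1 kN.
Moment equilibrium about A: M_A = Σ(load moments about A) − R_B·L = 1939 − 131.1×13.6 = 156.8 kN·m.

M_A = 156.8 kN·m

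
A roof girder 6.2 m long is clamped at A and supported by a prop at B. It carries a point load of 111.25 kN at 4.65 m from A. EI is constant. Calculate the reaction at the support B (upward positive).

Take the reaction at B as the redundant and release it; the primary structure is a cantilever fixed at A.
Deflection at B on the released cantilever, summing each load's contribution:
  point load 111.25 at a = 4.65: Pa²(3L − a)/(6EI) = 5593/EI
Flexibility coefficient — unit upward force at B: δ_{BB} = L³/(3EI) = 79.44/EI.
The prop prevents deflection at B: R_B = δ_0/δ_{BB} = 5593/79.44 = 70.4 kN.

R_B = 70.4 kN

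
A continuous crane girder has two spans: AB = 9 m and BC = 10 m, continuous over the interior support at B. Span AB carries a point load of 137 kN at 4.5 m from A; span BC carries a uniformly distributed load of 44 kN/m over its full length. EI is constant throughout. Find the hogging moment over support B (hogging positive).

Release continuity at B by inserting a hinge; the redundant is the internal moment M_B. The primary structure is two simply-supported spans AB and BC.
Discontinuity in slope at B on the released structure — sum the simple-span end rotations:
  span AB: point load 137 at a = 4.5: Pab(L + a)/(6LEI) = 693.6/EI
  span BC: UDL 44: wL³/(24EI) = 1833/EI
  relative rotation θ_0 = (693.6 + 1833)/EI = 2527/EI
A unit hogging moment at B produces rotation L₁/(3EI) + L₂/(3EI) = 6.333/EI.
Compatibility: M_B·(L₁+L₂)/(3EI) = θ_0, giving M_B = 399 kN·m (hogging).

M_B = 399 kN·m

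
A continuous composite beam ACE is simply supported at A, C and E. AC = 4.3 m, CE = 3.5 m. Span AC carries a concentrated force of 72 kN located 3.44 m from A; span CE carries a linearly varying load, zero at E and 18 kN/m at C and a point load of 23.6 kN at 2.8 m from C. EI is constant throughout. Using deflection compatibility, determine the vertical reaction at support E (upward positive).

R_E = 19.46 kN

Insert a hinge at C; M_C is the redundant, and each span becomes simply supported.
Discontinuity in slope at C on the released structure — sum the simple-span end rotations:
  span AC: point load 72 at a = 3.44: Pab(L + a)/(6LEI) = 63.9/EI
  span CE: triangular load, peak 18: w₀L³/(45EI) = 17.15/EI
  span CE: point load 23.6 at a = 2.8: Pab(L + b)/(6LEI) = 9.251/EI
  relative rotation θ_0 = (63.9 + 26.4)/EI = 90.3/EI
A unit hogging moment at C produces rotation L₁/(3EI) + L₂/(3EI) = 2.6/EI.
Compatibility: M_C·(L₁+L₂)/(3EI) = θ_0, giving M_C = 34.73 kN·m (hogging).
Span CE, ΣM about E: R_C^{CE}·3.5 = 90.02 + 34.73, so R_C^{CE} = 35.64 kN and R_E = 55.1 − 35.64 = 19.46 kN.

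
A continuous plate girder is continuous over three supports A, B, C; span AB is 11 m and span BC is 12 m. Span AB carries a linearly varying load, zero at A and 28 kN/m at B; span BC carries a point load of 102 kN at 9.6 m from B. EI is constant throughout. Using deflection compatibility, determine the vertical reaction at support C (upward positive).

R_C = 67.49 kN

Release continuity at B by inserting a hinge; the redundant is the internal moment M_B. The primary structure is two simply-supported spans AB and BC.
Discontinuity in slope at B on the released structure — sum the simple-span end rotations:
  span AB: triangular load, peak 28: w₀L³/(45EI) = 828.2/EI
  span BC: point load 102 at a = 9.6: Pab(L + b)/(6LEI) = 470/EI
  relative rotation θ_0 = (828.2 + 470)/EI = 1298/EI
A unit hogging moment at B produces rotation L₁/(3EI) + L₂/(3EI) = 7.667/EI.
Slope continuity at B: θ_0 = M_B·7.667/EI, so M_B = 1298/7.667 = 169.3 kN·m (hogging).
Span BC, ΣM about C: R_B^{BC}·12 = 244.8 + 169.3, so R_B^{BC} = 34.51 kN and R_C = 102 − 34.51 = 67.49 kN.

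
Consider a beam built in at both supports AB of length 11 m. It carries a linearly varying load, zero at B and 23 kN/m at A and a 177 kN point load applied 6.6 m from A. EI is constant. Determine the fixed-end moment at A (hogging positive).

M_A = 326.1 kN·m

Take the two fixed-end moments M_A, M_B as redundants; the released structure is the simple span AB.
End rotations of the released simple span under the applied load (×1/EI):
  at A: triangular load, peak 23: w₀L³/(45EI) = 680.3/EI
  at B: triangular load, peak 23: 7w₀L³/(360EI) = 595.3/EI
  at A: point load 177 at a = 6.6: Pab(L + b)/(6LEI) = 1199/EI
  at B: point load 177 at a = 6.6: Pab(L + a)/(6LEI) = 1371/EI
  θ_A0 = 1880/EI,  θ_B0 = 1966/EI
Flexibility coefficients: a unit moment at one end gives L/(3EI) there and L/(6EI) at the far end, so f₁₁ = f₂₂ = 3.667/EI and f₁₂ = f₂₁ = 1.833/EI.
Compatibility — zero rotation at each built-in end:
  3.667 M_A + 1.833 M_B = 1880
  1.833 M_A + 3.667 M_B = 1966
Solving the pair gives M_A = 326.1 kN·m and M_B = 373.1 kN·m (hogging).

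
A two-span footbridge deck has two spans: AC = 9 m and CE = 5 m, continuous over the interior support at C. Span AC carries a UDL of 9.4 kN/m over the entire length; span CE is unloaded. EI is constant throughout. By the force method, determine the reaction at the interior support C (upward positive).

Insert a hinge at C; M_C is the redundant, and each span becomes simply supported.
End slopes at the hinge C, treating each span as simply supported:
  span AC: UDL 9.4: wL³/(24EI) = 285.5/EI
  relative rotation θ_0 = (285.5 + 0)/EI = 285.5/EI
A unit hogging moment at C produces rotation L₁/(3EI) + L₂/(3EI) = 4.667/EI.
Slope continuity at C: θ_0 = M_C·4.667/EI, so M_C = 285.5/4.667 = 61.18 kN·m (hogging).
Span AC, ΣM about A with M_C applied at C: R_C^{AC}·9 = 380.7 + 61.18, so R_C^{AC} = 49.1 kN and R_A = 84.6 − 49.1 = 35.5 kN.
Span CE, ΣM about E: R_C^{CE}·5 = 0 + 61.18, so R_C^{CE} = 12.24 kN and R_E = 0 − 12.24 = -12.24 kN.
R_C = 49.1 + 12.24 = 61.34 kN.

R_C = 61.34 kN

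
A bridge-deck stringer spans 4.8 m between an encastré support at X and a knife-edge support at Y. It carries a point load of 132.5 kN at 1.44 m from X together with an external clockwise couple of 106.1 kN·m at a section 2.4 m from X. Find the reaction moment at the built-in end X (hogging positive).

M_X = 100.3 kN·m

Choose R_Y as the redundant. The primary structure is the cantilever fixed at X.
Primary-structure tip deflection at Y by superposition:
  point load 132.5 at a = 1.44: Pa²(3L − a)/(6EI) = 593.5/EI
  clockwise couple 106.1 at a = 2.4: M₀a(2L − a)/(2EI) = 916.7/EI
  δ_0 = 1510/EI
Tip deflection under a unit load at Y: L³/(3EI) = 36.86/EI.
Compatibility at Y: δ_0 − R_Y·δ_{YY} = 0, so R_Y = 1510/36.86 = 40.97 kN.
Moment equilibrium about X: M_X = Σ(load moments about X) − R_Y·L = 296.9 − 40.97×4.8 = 100.3 kN·m.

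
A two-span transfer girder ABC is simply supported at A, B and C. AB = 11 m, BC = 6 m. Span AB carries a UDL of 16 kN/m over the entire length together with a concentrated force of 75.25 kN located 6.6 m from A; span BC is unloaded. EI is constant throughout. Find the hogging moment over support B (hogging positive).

M_B = 259.4 kN·m

Insert a hinge at B; M_B is the redundant, and each span becomes simply supported.
Rotations at B on the released spans (each span's end-slope, ×1/EI):
  span AB: UDL 16: wL³/(24EI) = 887.3/EI
  span AB: point load 75.25 at a = 6.6: Pab(L + a)/(6LEI) = 582.7/EI
  relative rotation θ_0 = (1470 + 0)/EI = 1470/EI
A unit hogging moment at B produces rotation L₁/(3EI) + L₂/(3EI) = 5.667/EI.
Compatibility: M_B·(L₁+L₂)/(3EI) = θ_0, giving M_B = 259.4 kN·m (hogging).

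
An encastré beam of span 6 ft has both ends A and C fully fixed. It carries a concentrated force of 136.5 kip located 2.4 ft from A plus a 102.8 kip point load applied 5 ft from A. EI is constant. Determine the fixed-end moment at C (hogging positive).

M_C = 150 kip·ft

Release both end moments; the primary structure is a simply-supported span AC with redundants M_A and M_C.
On the primary (simply-supported) span, the end slopes from the loading are:
  at A: point load 136.5 at a = 2.4: Pab(L + b)/(6LEI) = 314.5/EI
  at C: point load 136.5 at a = 2.4: Pab(L + a)/(6LEI) = 275.2/EI
  at A: point load 102.8 at a = 5: Pab(L + b)/(6LEI) = 99.94/EI
  at C: point load 102.8 at a = 5: Pab(L + a)/(6LEI) = 157.1/EI
  θ_A0 = 414.4/EI,  θ_C0 = 432.2/EI
Flexibility coefficients: a unit moment at one end gives L/(3EI) there and L/(6EI) at the far end, so f₁₁ = f₂₂ = 2/EI and f₁₂ = f₂₁ = 1/EI.
Compatibility — zero rotation at each built-in end:
  2 M_A + 1 M_C = 414.4
  1 M_A + 2 M_C = 432.2
Solving the pair gives M_A = 132.2 kip·ft and M_C = 150 kip·ft (hogging).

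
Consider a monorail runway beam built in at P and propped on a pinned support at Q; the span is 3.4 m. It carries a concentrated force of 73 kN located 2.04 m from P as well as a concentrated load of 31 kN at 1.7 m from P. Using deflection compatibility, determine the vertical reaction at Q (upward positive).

R_Q = 41.22 kN

Remove the prop at Q; the released (primary) structure is a cantilever built in at P.
Free-end deflection of the primary structure under the applied loading (downward +):
  point load 73 at a = 2.04: Pa²(3L − a)/(6EI) = 413.2/EI
  point load 31 at a = 1.7: Pa²(3L − a)/(6EI) = 126.9/EI
  δ_0 = 540.1/EI
Flexibility coefficient — unit upward force at Q: δ_{QQ} = L³/(3EI) = 13.1/EI.
Compatibility at Q: δ_0 − R_Q·δ_{QQ} = 0, so R_Q = 540.1/13.1 = 41.22 kN.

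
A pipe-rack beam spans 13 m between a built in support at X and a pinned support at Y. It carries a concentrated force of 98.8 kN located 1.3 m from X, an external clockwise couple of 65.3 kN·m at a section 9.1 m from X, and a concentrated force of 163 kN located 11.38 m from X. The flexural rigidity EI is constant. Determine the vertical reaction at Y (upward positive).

Choose R_Y as the redundant. The primary structure is the cantilever fixed at X.
Primary-structure tip deflection at Y by superposition:
  point load 98.8 at a = 1.3: Pa²(3L − a)/(6EI) = 1049/EI
  clockwise couple 65.3 at a = 9.1: M₀a(2L − a)/(2EI) = 5021/EI
  point load 163 at a = 11.38: Pa²(3L − a)/(6EI) = 97173/EI
  δ_0 = 103243/EI
Flexibility coefficient — unit upward force at Y: δ_{YY} = L³/(3EI) = 732.3/EI.
Compatibility at Y: δ_0 − R_Y·δ_{YY} = 0, so R_Y = 103243/732.3 = 141 kN.

R_Y = 141 kN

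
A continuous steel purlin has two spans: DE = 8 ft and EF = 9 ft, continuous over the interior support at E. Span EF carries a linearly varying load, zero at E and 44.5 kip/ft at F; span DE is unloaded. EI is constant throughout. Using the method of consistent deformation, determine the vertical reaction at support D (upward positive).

Insert a hinge at E; M_E is the redundant, and each span becomes simply supported.
Rotations at E on the released spans (each span's end-slope, ×1/EI):
  span EF: triangular load, peak 44.5: 7w₀L³/(360EI) = 630.8/EI
  relative rotation θ_0 = (0 + 630.8)/EI = 630.8/EI
A unit hogging moment at E produces rotation L₁/(3EI) + L₂/(3EI) = 5.667/EI.
Slope continuity at E: θ_0 = M_E·5.667/EI, so M_E = 630.8/5.667 = 111.3 kip·ft (hogging).
Span DE, ΣM about D with M_E applied at E: R_E^{DE}·8 = 0 + 111.3, so R_E^{DE} = 13.91 kip and R_D = 0 − 13.91 = -13.91 kip.

R_D = -13.91 kip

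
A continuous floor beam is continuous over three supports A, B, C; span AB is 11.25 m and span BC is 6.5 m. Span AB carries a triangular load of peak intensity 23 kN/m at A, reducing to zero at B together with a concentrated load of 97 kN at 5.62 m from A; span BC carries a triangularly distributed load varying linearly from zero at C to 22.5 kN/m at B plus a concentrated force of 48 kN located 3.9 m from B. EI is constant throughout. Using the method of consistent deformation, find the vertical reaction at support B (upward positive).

Take M_B as the redundant. Released structure: two simple spans AB and BC with a hinge at B.
Rotations at B on the released spans (each span's end-slope, ×1/EI):
  span AB: triangular load, peak 23: 7w₀L³/(360EI) = 636.8/EI
  span AB: point load 97 at a = 5.62: Pab(L + a)/(6LEI) = 767.1/EI
  span BC: triangular load, peak 22.5: w₀L³/(45EI) = 137.3/EI
  span BC: point load 48 at a = 3.9: Pab(L + b)/(6LEI) = 113.6/EI
  relative rotation θ_0 = (1404 + 250.9)/EI = 1655/EI
A unit hogging moment at B produces rotation L₁/(3EI) + L₂/(3EI) = 5.917/EI.
Slope continuity at B: θ_0 = M_B·5.917/EI, so M_B = 1655/5.917 = 279.7 kN·m (hogging).
Span AB, ΣM about A with M_B applied at B: R_B^{AB}·11.25 = 1030 + 279.7, so R_B^{AB} = 116.4 kN and R_A = 226.4 − 116.4 = 109.9 kN.
Span BC, ΣM about C: R_B^{BC}·6.5 = 441.7 + 279.7, so R_B^{BC} = 111 kN and R_C = 121.1 − 111 = 10.15 kN.
R_B = 116.4 + 111 = 227.4 kN.

R_B = 227.4 kN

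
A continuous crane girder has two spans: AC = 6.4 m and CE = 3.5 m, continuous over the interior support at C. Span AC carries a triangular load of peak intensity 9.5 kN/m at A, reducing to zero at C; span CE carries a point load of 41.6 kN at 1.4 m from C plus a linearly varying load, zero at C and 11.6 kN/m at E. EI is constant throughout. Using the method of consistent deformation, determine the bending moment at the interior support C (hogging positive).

Release continuity at C by inserting a hinge; the redundant is the internal moment M_C. The primary structure is two simply-supported spans AC and CE.
Rotations at C on the released spans (each span's end-slope, ×1/EI):
  span AC: triangular load, peak 9.5: 7w₀L³/(360EI) = 48.42/EI
  span CE: point load 41.6 at a = 1.4: Pab(L + b)/(6LEI) = 32.61/EI
  span CE: triangular load, peak 11.6: 7w₀L³/(360EI) = 9.671/EI
  relative rotation θ_0 = (48.42 + 42.29)/EI = 90.71/EI
A unit hogging moment at C produces rotation L₁/(3EI) + L₂/(3EI) = 3.3/EI.
Compatibility: M_C·(L₁+L₂)/(3EI) = θ_0, giving M_C = 27.49 kN·m (hogging).

M_C = 27.49 kN·m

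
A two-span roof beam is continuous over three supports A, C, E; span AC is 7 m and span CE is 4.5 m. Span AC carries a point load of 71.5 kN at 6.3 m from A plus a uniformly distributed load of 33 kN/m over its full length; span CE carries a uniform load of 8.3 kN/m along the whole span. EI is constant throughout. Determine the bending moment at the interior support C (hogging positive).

M_C = 157.3 kN·m

Insert a hinge at C; M_C is the redundant, and each span becomes simply supported.
End slopes at the hinge C, treating each span as simply supported:
  span AC: point load 71.5 at a = 6.3: Pab(L + a)/(6LEI) = 99.85/EI
  span AC: UDL 33: wL³/(24EI) = 471.6/EI
  span CE: UDL 8.3: wL³/(24EI) = 31.51/EI
  relative rotation θ_0 = (571.5 + 31.51)/EI = 603/EI
A unit hogging moment at C produces rotation L₁/(3EI) + L₂/(3EI) = 3.833/EI.
Slope continuity at C: θ_0 = M_C·3.833/EI, so M_C = 603/3.833 = 157.3 kN·m (hogging).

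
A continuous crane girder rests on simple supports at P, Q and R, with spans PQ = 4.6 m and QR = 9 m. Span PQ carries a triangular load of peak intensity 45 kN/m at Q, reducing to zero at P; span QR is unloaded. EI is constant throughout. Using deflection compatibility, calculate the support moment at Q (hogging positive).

M_Q = 21.47 kN·m

Release continuity at Q by inserting a hinge; the redundant is the internal moment M_Q. The primary structure is two simply-supported spans PQ and QR.
Rotations at Q on the released spans (each span's end-slope, ×1/EI):
  span PQ: triangular load, peak 45: w₀L³/(45EI) = 97.34/EI
  relative rotation θ_0 = (97.34 + 0)/EI = 97.34/EI
A unit hogging moment at Q produces rotation L₁/(3EI) + L₂/(3EI) = 4.533/EI.
Slope continuity at Q: θ_0 = M_Q·4.533/EI, so M_Q = 97.34/4.533 = 21.47 kN·m (hogging).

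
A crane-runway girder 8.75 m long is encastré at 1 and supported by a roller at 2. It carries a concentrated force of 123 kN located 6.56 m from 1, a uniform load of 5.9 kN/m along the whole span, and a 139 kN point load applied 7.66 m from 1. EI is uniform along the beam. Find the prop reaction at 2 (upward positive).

R_2 = 210.3 kN

Take the reaction at 2 as the redundant and release it; the primary structure is a cantilever fixed at 1.
Free-end deflection of the primary structure under the applied loading (downward +):
  point load 123 at a = 6.56: Pa²(3L − a)/(6EI) = 17370/EI
  UDL 5.9: wL⁴/(8EI) = 4323/EI
  point load 139 at a = 7.66: Pa²(3L − a)/(6EI) = 25270/EI
  δ_0 = 46963/EI
Tip deflection under a unit load at 2: L³/(3EI) = 223.3/EI.
Compatibility at 2: δ_0 − R_2·δ_{22} = 0, so R_2 = 46963/223.3 = 210.3 kN.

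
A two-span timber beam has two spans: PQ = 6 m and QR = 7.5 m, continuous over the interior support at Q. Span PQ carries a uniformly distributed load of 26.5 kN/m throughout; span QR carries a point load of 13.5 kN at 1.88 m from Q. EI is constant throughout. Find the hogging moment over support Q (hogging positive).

M_Q = 62.24 kN·m

Take M_Q as the redundant. Released structure: two simple spans PQ and QR with a hinge at Q.
Discontinuity in slope at Q on the released structure — sum the simple-span end rotations:
  span PQ: UDL 26.5: wL³/(24EI) = 238.5/EI
  span QR: point load 13.5 at a = 1.88: Pab(L + b)/(6LEI) = 41.59/EI
  relative rotation θ_0 = (238.5 + 41.59)/EI = 280.1/EI
A unit hogging moment at Q produces rotation L₁/(3EI) + L₂/(3EI) = 4.5/EI.
Slope continuity at Q: θ_0 = M_Q·4.5/EI, so M_Q = 280.1/4.5 = 62.24 kN·m (hogging).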